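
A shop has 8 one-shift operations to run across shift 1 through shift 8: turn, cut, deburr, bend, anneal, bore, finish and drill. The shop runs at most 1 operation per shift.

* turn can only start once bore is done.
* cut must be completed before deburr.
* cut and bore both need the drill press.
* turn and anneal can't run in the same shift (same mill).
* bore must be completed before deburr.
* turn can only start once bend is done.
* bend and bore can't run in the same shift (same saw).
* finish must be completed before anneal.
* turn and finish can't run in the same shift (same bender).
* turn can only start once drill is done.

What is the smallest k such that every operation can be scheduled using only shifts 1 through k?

8

The precedence chain requires at least 2 distinct shifts.
With at most 1 per shift and 8 operations, at least 8 shifts are needed.
8 works (last occupied shift: shift 8): for example drill in shift 3, deburr in shift 6, finish in shift 7, bore in shift 1, anneal in shift 8, turn in shift 4, bend in shift 2, cut in shift 5.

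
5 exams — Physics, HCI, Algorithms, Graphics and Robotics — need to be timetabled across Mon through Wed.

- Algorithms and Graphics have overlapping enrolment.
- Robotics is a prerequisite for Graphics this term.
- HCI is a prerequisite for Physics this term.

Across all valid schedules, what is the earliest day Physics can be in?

Tue

Precedence pushes Physics to at least Tue.
Physics at Tue is achievable: Graphics in Tue; Physics in Tue; Robotics in Mon; Algorithms in Mon; HCI in Mon.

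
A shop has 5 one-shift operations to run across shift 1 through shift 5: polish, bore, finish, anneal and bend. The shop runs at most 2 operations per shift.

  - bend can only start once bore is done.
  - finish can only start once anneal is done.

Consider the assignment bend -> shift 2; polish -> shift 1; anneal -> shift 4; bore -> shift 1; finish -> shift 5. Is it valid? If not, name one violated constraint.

Yes

finish can only start once anneal is done — holds.
The shop runs at most 2 operations per shift — holds.
bend can only start once bore is done — holds.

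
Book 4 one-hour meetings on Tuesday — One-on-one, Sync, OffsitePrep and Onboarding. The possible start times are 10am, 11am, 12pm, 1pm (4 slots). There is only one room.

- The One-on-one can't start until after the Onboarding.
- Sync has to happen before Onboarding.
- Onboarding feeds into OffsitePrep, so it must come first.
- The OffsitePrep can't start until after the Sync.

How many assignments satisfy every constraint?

Enumerating: Onboarding in 11am; One-on-one in 1pm; OffsitePrep in 12pm; Sync in 10am | Onboarding in 11am; OffsitePrep in 1pm; One-on-one in 12pm; Sync in 10am.

2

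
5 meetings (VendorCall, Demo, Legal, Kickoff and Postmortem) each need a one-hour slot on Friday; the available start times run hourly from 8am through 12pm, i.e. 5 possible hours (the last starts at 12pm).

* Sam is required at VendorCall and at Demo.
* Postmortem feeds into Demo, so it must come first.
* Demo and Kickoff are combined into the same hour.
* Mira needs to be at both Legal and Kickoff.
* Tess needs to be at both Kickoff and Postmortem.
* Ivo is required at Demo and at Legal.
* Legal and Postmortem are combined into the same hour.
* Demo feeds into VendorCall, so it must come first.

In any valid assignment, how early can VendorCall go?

10am

Precedence pushes VendorCall to at least 10am.
VendorCall at 10am is achievable: Legal=8am; Demo=9am; Postmortem=8am; VendorCall=10am; Kickoff=9am.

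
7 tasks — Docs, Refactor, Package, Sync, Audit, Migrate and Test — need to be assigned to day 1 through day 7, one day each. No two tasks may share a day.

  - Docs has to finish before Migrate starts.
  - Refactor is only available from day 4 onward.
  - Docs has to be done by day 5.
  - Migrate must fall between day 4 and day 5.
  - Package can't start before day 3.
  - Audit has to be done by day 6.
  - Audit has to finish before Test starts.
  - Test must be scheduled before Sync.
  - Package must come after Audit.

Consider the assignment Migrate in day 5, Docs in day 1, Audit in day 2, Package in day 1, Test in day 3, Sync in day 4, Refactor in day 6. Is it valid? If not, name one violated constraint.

Package can't start before day 3 — violated.
Test must be scheduled before Sync — holds.
Package must come after Audit — violated.
Audit has to be done by day 6 — holds.
Docs has to be done by day 5 — holds.
Refactor is only available from day 4 onward — holds.
No two tasks may share a day — violated.
Migrate must fall between day 4 and day 5 — holds.
Audit has to finish before Test starts — holds.
Docs has to finish before Migrate starts — holds.

Invalid. Package can't start before day 3.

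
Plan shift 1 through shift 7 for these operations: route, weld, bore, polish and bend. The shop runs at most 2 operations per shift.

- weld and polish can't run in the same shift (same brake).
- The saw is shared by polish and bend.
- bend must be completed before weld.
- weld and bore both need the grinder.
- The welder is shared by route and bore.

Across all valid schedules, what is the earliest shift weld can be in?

shift 2

Precedence pushes weld to at least shift 2.
weld at shift 2 is achievable: polish=shift 3; weld=shift 2; bore=shift 3; route=shift 1; bend=shift 1.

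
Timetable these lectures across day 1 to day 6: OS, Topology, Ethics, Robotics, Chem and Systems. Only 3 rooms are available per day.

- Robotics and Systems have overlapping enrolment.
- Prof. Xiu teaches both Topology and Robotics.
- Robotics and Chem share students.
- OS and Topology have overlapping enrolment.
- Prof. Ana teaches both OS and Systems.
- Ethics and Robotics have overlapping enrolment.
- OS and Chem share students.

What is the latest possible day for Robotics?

Robotics at day 6 is achievable: Chem in day 2; OS in day 1; Ethics in day 1; Robotics in day 6; Systems in day 2; Topology in day 2.

day 6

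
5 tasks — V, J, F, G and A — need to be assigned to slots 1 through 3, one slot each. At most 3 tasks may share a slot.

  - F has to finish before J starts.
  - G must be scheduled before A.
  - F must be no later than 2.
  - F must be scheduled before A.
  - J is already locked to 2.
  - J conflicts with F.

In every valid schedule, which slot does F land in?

1

F's window is 1–2.
J is fixed at 2, and F can't share a slot with J.
So F must be 1.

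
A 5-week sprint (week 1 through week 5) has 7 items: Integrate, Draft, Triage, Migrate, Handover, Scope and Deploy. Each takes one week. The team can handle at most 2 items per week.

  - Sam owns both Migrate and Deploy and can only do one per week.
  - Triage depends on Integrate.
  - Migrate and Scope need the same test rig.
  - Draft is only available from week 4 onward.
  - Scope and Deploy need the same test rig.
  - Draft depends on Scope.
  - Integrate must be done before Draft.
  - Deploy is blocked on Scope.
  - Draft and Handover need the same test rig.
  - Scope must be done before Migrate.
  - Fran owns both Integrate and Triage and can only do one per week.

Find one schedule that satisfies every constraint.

Triage in week 2, Draft in week 4, Deploy in week 3, Scope in week 1, Integrate in week 1, Handover in week 3, Migrate in week 2

Checking: Scope(week 1) before Draft(week 4); Integrate(week 1) before Draft(week 4); Integrate(week 1) before Triage(week 2); Scope(week 1) before Deploy(week 3); Scope(week 1) before Migrate(week 2); Migrate(week 2) != Deploy(week 3); Scope(week 1) != Deploy(week 3); Integrate(week 1) != Triage(week 2); Draft(week 4) != Handover(week 3); Migrate(week 2) != Scope(week 1); Draft=week 4 in [week 4,week 5]; max 2 per week (cap 2).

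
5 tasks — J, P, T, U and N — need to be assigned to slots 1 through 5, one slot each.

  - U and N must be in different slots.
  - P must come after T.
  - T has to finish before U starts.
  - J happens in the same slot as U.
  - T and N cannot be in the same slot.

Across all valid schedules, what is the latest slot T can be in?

4

Downstream work caps T at 4.
T at 4 is achievable: U in 5; P in 5; T in 4; J in 5; N in 1.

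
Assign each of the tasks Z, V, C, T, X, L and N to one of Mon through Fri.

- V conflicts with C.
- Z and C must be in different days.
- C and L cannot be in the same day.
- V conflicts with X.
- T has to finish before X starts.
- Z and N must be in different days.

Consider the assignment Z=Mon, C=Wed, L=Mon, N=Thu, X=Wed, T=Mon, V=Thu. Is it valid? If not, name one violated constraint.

Z and N must be in different days — holds.
C and L cannot be in the same day — holds.
V conflicts with C — holds.
T has to finish before X starts — holds.
Z and C must be in different days — holds.
V conflicts with X — holds.

Valid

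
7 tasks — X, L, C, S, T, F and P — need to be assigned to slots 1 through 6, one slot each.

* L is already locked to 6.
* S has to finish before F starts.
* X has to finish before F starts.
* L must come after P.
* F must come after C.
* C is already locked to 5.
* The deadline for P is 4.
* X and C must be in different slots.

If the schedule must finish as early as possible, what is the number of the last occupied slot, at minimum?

6

The precedence chain requires at least 2 distinct slots.
L can't be placed before 6, so the schedule must run through at least slot 6.
6 works (last occupied slot: 6): for example T=1; P=1; L=6; S=1; X=1; C=5; F=6.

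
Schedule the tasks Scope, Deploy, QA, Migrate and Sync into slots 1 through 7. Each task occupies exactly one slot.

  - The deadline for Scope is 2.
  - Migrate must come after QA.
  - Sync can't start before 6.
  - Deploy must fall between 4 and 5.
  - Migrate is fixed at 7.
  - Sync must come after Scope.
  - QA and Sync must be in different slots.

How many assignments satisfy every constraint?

Splitting on Scope: it can be 1 (22), 2 (22). Listing each branch's schedules as (Deploy, QA, Migrate, Sync):
Scope=1: (4,1,7,6) (4,1,7,7) (4,2,7,6) (4,2,7,7) (4,3,7,6) (4,3,7,7) (4,4,7,6) (4,4,7,7) (4,5,7,6) (4,5,7,7) (4,6,7,7) (5,1,7,6) (5,1,7,7) (5,2,7,6) (5,2,7,7) (5,3,7,6) (5,3,7,7) (5,4,7,6) (5,4,7,7) (5,5,7,6) (5,5,7,7) (5,6,7,7) — 22.
Scope=2: (4,1,7,6) (4,1,7,7) (4,2,7,6) (4,2,7,7) (4,3,7,6) (4,3,7,7) (4,4,7,6) (4,4,7,7) (4,5,7,6) (4,5,7,7) (4,6,7,7) (5,1,7,6) (5,1,7,7) (5,2,7,6) (5,2,7,7) (5,3,7,6) (5,3,7,7) (5,4,7,6) (5,4,7,7) (5,5,7,6) (5,5,7,7) (5,6,7,7) — 22.
Summing: 22 + 22 = 44.

44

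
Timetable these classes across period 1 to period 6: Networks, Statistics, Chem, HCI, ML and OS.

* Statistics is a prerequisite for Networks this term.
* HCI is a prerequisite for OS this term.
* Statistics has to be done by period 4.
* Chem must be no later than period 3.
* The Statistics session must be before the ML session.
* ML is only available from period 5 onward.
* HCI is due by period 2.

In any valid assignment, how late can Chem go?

Chem's own window allows nothing later than period 3.
Chem at period 3 is achievable: Networks=period 2, HCI=period 1, Chem=period 3, Statistics=period 1, OS=period 2, ML=period 5.

period 3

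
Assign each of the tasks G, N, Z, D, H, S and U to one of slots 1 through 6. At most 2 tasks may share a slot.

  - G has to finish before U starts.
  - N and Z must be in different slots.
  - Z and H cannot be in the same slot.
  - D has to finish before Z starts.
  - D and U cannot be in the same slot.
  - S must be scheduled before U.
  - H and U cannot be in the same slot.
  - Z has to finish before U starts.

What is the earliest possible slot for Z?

2

Precedence pushes Z to at least 2; downstream work caps Z at 5.
Z at 2 is achievable: D=1; H=4; Z=2; S=2; G=1; N=3; U=3.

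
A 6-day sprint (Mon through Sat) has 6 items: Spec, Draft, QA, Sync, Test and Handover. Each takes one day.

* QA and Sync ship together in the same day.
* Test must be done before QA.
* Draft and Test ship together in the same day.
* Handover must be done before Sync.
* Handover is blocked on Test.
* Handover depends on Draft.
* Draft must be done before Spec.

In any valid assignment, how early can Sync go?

Precedence pushes Sync to at least Wed.
Sync at Wed is achievable: Spec in Tue, Sync in Wed, Test in Mon, QA in Wed, Draft in Mon, Handover in Tue.

Wed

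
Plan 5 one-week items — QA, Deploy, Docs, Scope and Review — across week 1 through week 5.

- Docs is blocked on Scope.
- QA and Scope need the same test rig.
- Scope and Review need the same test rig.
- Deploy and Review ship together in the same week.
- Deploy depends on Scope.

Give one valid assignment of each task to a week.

Review -> week 2, QA -> week 2, Scope -> week 1, Docs -> week 2, Deploy -> week 2

Checking: Scope(week 1) before Docs(week 2); Scope(week 1) before Deploy(week 2); Scope(week 1) != Review(week 2); QA(week 2) != Scope(week 1); Deploy = Review = week 2.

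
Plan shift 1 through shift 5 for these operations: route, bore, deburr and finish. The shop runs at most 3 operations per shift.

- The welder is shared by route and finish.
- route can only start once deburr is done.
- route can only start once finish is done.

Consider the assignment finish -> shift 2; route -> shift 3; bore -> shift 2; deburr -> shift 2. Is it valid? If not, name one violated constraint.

Yes, all constraints hold

The shop runs at most 3 operations per shift — holds.
The welder is shared by route and finish — holds.
route can only start once deburr is done — holds.
route can only start once finish is done — holds.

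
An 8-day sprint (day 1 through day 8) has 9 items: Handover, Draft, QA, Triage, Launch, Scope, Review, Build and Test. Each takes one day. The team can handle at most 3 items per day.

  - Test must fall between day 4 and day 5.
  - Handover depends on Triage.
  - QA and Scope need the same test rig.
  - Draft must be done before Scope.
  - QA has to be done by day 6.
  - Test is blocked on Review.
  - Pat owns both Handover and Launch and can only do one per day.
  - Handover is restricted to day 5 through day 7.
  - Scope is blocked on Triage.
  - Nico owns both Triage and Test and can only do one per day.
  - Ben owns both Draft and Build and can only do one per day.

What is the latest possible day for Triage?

Downstream work caps Triage at day 6.
Triage at day 6 is achievable: QA in day 1, Launch in day 2, Build in day 2, Handover in day 7, Scope in day 7, Review in day 1, Draft in day 1, Triage in day 6, Test in day 4.

day 6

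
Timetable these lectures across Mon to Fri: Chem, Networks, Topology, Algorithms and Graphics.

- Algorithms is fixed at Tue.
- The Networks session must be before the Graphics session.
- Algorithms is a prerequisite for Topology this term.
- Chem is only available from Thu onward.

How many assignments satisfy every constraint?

Splitting on Chem: it can be Thu (30), Fri (30). Listing each branch's schedules as (Networks, Topology, Algorithms, Graphics):
Chem=Thu: (Mon,Wed,Tue,Tue) (Mon,Wed,Tue,Wed) (Mon,Wed,Tue,Thu) (Mon,Wed,Tue,Fri) (Mon,Thu,Tue,Tue) (Mon,Thu,Tue,Wed) (Mon,Thu,Tue,Thu) (Mon,Thu,Tue,Fri) (Mon,Fri,Tue,Tue) (Mon,Fri,Tue,Wed) (Mon,Fri,Tue,Thu) (Mon,Fri,Tue,Fri) (Tue,Wed,Tue,Wed) (Tue,Wed,Tue,Thu) (Tue,Wed,Tue,Fri) (Tue,Thu,Tue,Wed) (Tue,Thu,Tue,Thu) (Tue,Thu,Tue,Fri) (Tue,Fri,Tue,Wed) (Tue,Fri,Tue,Thu) (Tue,Fri,Tue,Fri) (Wed,Wed,Tue,Thu) (Wed,Wed,Tue,Fri) (Wed,Thu,Tue,Thu) (Wed,Thu,Tue,Fri) (Wed,Fri,Tue,Thu) (Wed,Fri,Tue,Fri) (Thu,Wed,Tue,Fri) (Thu,Thu,Tue,Fri) (Thu,Fri,Tue,Fri) — 30.
Chem=Fri: (Mon,Wed,Tue,Tue) (Mon,Wed,Tue,Wed) (Mon,Wed,Tue,Thu) (Mon,Wed,Tue,Fri) (Mon,Thu,Tue,Tue) (Mon,Thu,Tue,Wed) (Mon,Thu,Tue,Thu) (Mon,Thu,Tue,Fri) (Mon,Fri,Tue,Tue) (Mon,Fri,Tue,Wed) (Mon,Fri,Tue,Thu) (Mon,Fri,Tue,Fri) (Tue,Wed,Tue,Wed) (Tue,Wed,Tue,Thu) (Tue,Wed,Tue,Fri) (Tue,Thu,Tue,Wed) (Tue,Thu,Tue,Thu) (Tue,Thu,Tue,Fri) (Tue,Fri,Tue,Wed) (Tue,Fri,Tue,Thu) (Tue,Fri,Tue,Fri) (Wed,Wed,Tue,Thu) (Wed,Wed,Tue,Fri) (Wed,Thu,Tue,Thu) (Wed,Thu,Tue,Fri) (Wed,Fri,Tue,Thu) (Wed,Fri,Tue,Fri) (Thu,Wed,Tue,Fri) (Thu,Thu,Tue,Fri) (Thu,Fri,Tue,Fri) — 30.
Summing: 30 + 30 = 60.

60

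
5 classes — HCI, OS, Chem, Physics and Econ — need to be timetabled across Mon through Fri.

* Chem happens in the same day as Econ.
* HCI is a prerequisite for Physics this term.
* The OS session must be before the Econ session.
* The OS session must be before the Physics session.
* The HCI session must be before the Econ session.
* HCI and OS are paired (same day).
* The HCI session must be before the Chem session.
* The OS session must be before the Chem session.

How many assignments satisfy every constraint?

Splitting on HCI: it can be Mon (16), Tue (9), Wed (4), Thu (1). Listing each branch's schedules as (OS, Chem, Physics, Econ):
HCI=Mon: (Mon,Tue,Tue,Tue) (Mon,Tue,Wed,Tue) (Mon,Tue,Thu,Tue) (Mon,Tue,Fri,Tue) (Mon,Wed,Tue,Wed) (Mon,Wed,Wed,Wed) (Mon,Wed,Thu,Wed) (Mon,Wed,Fri,Wed) (Mon,Thu,Tue,Thu) (Mon,Thu,Wed,Thu) (Mon,Thu,Thu,Thu) (Mon,Thu,Fri,Thu) (Mon,Fri,Tue,Fri) (Mon,Fri,Wed,Fri) (Mon,Fri,Thu,Fri) (Mon,Fri,Fri,Fri) — 16.
HCI=Tue: (Tue,Wed,Wed,Wed) (Tue,Wed,Thu,Wed) (Tue,Wed,Fri,Wed) (Tue,Thu,Wed,Thu) (Tue,Thu,Thu,Thu) (Tue,Thu,Fri,Thu) (Tue,Fri,Wed,Fri) (Tue,Fri,Thu,Fri) (Tue,Fri,Fri,Fri) — 9.
HCI=Wed: (Wed,Thu,Thu,Thu) (Wed,Thu,Fri,Thu) (Wed,Fri,Thu,Fri) (Wed,Fri,Fri,Fri) — 4.
HCI=Thu: (Thu,Fri,Fri,Fri) — 1.
Summing: 16 + 9 + 4 + 1 = 30.

30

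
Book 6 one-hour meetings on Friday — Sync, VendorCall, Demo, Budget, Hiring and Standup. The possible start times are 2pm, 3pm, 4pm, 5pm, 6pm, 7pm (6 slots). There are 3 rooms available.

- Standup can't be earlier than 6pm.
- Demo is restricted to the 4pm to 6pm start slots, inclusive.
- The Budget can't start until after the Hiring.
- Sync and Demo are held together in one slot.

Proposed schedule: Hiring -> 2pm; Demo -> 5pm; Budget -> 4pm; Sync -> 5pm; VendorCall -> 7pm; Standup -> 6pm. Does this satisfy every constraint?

Yes, all constraints hold

Sync and Demo are held together in one slot — holds.
The Budget can't start until after the Hiring — holds.
There are 3 rooms available — holds.
Standup can't be earlier than 6pm — holds.
Demo is restricted to the 4pm to 6pm start slots, inclusive — holds.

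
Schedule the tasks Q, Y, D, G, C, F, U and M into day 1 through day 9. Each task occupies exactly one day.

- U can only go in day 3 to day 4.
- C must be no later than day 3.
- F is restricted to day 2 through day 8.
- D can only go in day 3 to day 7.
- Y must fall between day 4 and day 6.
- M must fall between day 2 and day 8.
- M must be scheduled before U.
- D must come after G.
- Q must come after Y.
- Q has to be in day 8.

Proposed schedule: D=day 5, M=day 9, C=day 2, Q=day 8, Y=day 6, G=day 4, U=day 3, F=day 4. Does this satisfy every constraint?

No. M must fall between day 2 and day 8 is not satisfied.

C must be no later than day 3 — holds.
U can only go in day 3 to day 4 — holds.
M must fall between day 2 and day 8 — violated.
Q has to be in day 8 — holds.
Q must come after Y — holds.
M must be scheduled before U — violated.
D must come after G — holds.
Y must fall between day 4 and day 6 — holds.
D can only go in day 3 to day 7 — holds.
F is restricted to day 2 through day 8 — holds.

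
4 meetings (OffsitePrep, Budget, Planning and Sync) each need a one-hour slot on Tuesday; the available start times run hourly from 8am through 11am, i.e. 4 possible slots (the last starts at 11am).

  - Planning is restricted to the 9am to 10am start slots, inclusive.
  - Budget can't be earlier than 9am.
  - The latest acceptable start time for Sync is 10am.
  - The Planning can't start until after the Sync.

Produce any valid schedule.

OffsitePrep=8am; Sync=8am; Budget=9am; Planning=9am

Checking: Sync(8am) before Planning(9am); Sync=8am in [8am,10am]; Budget=9am in [9am,11am]; Planning=9am in [9am,10am].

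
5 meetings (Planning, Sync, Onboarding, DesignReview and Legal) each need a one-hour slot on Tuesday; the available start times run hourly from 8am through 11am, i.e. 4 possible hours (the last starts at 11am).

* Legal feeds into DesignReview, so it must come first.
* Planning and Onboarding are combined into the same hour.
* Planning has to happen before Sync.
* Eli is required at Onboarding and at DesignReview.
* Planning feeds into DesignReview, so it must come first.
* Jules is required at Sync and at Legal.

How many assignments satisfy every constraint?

27

Splitting on Planning: it can be 8am (15), 9am (9), 10am (3). Listing each branch's schedules as (Sync, Onboarding, DesignReview, Legal):
Planning=8am: (9am,8am,9am,8am) (9am,8am,10am,8am) (9am,8am,11am,8am) (9am,8am,11am,10am) (10am,8am,9am,8am) (10am,8am,10am,8am) (10am,8am,10am,9am) (10am,8am,11am,8am) (10am,8am,11am,9am) (11am,8am,9am,8am) (11am,8am,10am,8am) (11am,8am,10am,9am) (11am,8am,11am,8am) (11am,8am,11am,9am) (11am,8am,11am,10am) — 15.
Planning=9am: (10am,9am,10am,8am) (10am,9am,10am,9am) (10am,9am,11am,8am) (10am,9am,11am,9am) (11am,9am,10am,8am) (11am,9am,10am,9am) (11am,9am,11am,8am) (11am,9am,11am,9am) (11am,9am,11am,10am) — 9.
Planning=10am: (11am,10am,11am,8am) (11am,10am,11am,9am) (11am,10am,11am,10am) — 3.
Summing: 15 + 9 + 3 = 27.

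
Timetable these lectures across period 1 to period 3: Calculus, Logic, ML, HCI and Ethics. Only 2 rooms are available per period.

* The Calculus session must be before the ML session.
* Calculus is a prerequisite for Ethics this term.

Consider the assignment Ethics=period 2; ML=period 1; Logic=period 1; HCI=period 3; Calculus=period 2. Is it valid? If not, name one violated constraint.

The Calculus session must be before the ML session — violated.
Only 2 rooms are available per period — holds.
Calculus is a prerequisite for Ethics this term — violated.

No. The Calculus session must be before the ML session is not satisfied.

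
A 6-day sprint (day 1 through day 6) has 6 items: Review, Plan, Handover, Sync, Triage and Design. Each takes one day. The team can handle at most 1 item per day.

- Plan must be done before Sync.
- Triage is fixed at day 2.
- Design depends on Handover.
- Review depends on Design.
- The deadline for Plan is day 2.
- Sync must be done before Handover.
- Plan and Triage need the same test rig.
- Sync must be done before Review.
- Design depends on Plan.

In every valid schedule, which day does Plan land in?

Plan's window is day 1–day 2.
Triage is fixed at day 2, and Plan can't share a day with Triage.
So Plan must be day 1.

day 1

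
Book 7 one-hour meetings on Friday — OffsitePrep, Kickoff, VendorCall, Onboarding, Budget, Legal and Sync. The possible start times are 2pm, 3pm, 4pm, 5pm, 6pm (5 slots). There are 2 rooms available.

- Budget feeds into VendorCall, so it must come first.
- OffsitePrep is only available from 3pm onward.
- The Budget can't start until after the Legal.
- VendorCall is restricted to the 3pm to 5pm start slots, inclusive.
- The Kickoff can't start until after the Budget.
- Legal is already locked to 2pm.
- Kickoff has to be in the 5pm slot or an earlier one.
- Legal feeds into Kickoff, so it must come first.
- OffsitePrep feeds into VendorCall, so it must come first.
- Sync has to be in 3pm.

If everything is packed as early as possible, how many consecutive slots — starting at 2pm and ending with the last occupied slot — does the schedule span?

4

The precedence chain requires at least 3 distinct slots.
With at most 2 per slot and 7 meetings, at least 4 slots are needed.
4 works (last occupied slot: 5pm): for example VendorCall=5pm, Onboarding=2pm, Legal=2pm, OffsitePrep=3pm, Kickoff=5pm, Budget=4pm, Sync=3pm.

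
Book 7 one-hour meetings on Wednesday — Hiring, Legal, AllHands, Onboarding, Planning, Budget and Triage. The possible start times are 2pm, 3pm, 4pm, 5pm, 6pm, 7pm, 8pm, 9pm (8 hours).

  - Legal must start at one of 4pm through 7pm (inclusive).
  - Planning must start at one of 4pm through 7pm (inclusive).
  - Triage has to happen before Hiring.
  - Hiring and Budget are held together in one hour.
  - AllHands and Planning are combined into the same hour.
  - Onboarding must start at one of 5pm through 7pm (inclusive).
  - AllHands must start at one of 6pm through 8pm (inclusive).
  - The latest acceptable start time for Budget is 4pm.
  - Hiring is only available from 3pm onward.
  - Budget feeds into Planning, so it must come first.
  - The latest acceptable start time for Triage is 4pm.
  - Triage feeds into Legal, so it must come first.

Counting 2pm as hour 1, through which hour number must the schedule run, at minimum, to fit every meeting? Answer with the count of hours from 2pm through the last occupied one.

The precedence chain requires at least 3 distinct hours.
AllHands can't be placed before 6pm — that is hour 5 counting from 2pm — so the schedule must run through at least 5 hours.
5 works (last occupied hour: 6pm): for example Triage -> 2pm, Budget -> 3pm, Legal -> 4pm, Onboarding -> 5pm, Hiring -> 3pm, Planning -> 6pm, AllHands -> 6pm.

5 hours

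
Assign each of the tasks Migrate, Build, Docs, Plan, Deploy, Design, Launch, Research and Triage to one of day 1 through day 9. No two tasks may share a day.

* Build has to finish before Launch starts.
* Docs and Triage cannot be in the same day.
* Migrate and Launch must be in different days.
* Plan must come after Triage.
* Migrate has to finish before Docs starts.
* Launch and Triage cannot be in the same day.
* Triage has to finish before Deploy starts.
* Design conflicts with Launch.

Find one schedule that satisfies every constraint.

Migrate in day 2; Deploy in day 6; Launch in day 7; Research in day 9; Triage in day 1; Design in day 8; Build in day 3; Docs in day 4; Plan in day 5

Checking: Triage(day 1) before Plan(day 5); Build(day 3) before Launch(day 7); Triage(day 1) before Deploy(day 6); Migrate(day 2) before Docs(day 4); Docs(day 4) != Triage(day 1); Launch(day 7) != Triage(day 1); Migrate(day 2) != Launch(day 7); Design(day 8) != Launch(day 7); max 1 per day (cap 1).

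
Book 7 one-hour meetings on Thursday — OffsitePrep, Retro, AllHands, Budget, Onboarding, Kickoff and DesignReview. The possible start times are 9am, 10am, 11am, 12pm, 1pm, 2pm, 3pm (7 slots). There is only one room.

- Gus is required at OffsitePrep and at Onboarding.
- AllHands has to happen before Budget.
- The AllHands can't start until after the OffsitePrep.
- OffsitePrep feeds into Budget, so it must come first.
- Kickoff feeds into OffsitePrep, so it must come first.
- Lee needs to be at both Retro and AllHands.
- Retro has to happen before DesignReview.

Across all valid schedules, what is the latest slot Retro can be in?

Downstream work caps Retro at 2pm.
Retro at 2pm is achievable: Onboarding -> 1pm; DesignReview -> 3pm; Kickoff -> 9am; Budget -> 12pm; OffsitePrep -> 10am; AllHands -> 11am; Retro -> 2pm.

2pm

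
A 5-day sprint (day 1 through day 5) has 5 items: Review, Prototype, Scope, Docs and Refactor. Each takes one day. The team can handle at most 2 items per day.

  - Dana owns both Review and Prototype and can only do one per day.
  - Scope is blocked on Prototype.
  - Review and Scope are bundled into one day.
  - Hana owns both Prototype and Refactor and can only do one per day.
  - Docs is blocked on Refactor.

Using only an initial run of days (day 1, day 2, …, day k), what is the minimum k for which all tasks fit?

The precedence chain requires at least 2 distinct days.
With at most 2 per day and 5 tasks, at least 3 days are needed.
3 works (last occupied day: day 3): for example Prototype=day 2; Review=day 3; Scope=day 3; Refactor=day 1; Docs=day 2.

3 days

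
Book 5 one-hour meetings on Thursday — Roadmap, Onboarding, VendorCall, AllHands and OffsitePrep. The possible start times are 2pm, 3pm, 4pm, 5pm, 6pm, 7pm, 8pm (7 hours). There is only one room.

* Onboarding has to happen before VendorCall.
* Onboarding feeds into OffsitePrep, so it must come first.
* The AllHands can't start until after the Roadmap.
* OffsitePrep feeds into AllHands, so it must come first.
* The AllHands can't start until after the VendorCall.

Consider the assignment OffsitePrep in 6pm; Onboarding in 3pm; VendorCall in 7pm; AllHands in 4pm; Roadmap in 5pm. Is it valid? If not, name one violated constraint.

The AllHands can't start until after the Roadmap — violated.
OffsitePrep feeds into AllHands, so it must come first — violated.
There is only one room — holds.
Onboarding has to happen before VendorCall — holds.
The AllHands can't start until after the VendorCall — violated.
Onboarding feeds into OffsitePrep, so it must come first — holds.

No — it violates: The AllHands can't start until after the VendorCall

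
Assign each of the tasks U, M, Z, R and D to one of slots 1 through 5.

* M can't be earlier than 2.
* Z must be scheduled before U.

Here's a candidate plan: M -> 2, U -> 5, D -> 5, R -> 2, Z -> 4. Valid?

Yes

Z must be scheduled before U — holds.
M can't be earlier than 2 — holds.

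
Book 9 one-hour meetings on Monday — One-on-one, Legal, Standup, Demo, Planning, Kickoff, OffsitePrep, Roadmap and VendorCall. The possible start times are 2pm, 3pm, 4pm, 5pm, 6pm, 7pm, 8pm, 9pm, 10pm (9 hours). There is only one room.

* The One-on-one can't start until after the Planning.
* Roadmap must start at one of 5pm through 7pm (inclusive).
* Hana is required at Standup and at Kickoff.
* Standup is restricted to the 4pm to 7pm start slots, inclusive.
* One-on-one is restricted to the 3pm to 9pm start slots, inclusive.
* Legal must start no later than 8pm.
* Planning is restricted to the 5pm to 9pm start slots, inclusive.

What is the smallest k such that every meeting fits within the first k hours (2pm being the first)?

The precedence chain requires at least 2 distinct hours.
With at most 1 per hour and 9 meetings, at least 9 hours are needed.
Propagating the time windows through the other constraints, One-on-one can't land before 6pm — that is hour 5 counting from 2pm — so the schedule must run through at least 5 hours.
9 works (last occupied hour: 10pm): for example Roadmap=5pm; Standup=4pm; Legal=2pm; One-on-one=7pm; VendorCall=10pm; Demo=3pm; Planning=6pm; OffsitePrep=9pm; Kickoff=8pm.

9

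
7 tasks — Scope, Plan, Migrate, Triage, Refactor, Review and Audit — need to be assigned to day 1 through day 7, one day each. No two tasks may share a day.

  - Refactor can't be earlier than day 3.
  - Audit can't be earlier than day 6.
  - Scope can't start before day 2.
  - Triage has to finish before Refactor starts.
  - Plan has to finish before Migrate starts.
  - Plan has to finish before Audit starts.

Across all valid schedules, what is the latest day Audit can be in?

Audit is available from day 6.
Audit at day 7 is achievable: Scope -> day 2; Triage -> day 1; Migrate -> day 5; Audit -> day 7; Refactor -> day 3; Plan -> day 4; Review -> day 6.

day 7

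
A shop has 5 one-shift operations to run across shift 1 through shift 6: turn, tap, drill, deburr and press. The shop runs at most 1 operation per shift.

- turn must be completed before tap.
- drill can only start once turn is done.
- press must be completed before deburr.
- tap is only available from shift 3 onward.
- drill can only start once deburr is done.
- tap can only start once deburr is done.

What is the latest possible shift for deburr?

shift 4

Precedence pushes deburr to at least shift 2; downstream work caps deburr at shift 5.
deburr at shift 4 is achievable: deburr in shift 4, press in shift 2, tap in shift 5, turn in shift 1, drill in shift 6.
Nothing later works — the capacity limit rule out every shift after shift 4.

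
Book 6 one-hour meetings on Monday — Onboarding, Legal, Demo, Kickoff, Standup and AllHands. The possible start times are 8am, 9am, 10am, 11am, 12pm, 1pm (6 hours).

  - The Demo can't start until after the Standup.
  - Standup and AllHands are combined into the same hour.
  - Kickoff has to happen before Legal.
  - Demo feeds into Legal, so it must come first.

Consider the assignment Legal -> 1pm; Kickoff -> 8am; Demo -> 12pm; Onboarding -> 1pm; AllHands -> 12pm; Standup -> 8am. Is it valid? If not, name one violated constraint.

Demo feeds into Legal, so it must come first — holds.
Standup and AllHands are combined into the same hour — violated.
The Demo can't start until after the Standup — holds.
Kickoff has to happen before Legal — holds.

No — it violates: Standup and AllHands are combined into the same hour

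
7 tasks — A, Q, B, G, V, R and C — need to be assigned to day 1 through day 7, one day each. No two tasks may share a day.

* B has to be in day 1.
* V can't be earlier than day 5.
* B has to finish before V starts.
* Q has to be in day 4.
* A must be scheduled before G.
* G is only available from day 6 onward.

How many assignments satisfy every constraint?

22

Splitting on A: it can be day 2 (8), day 3 (8), day 5 (4), day 6 (2). Listing each branch's schedules as (Q, B, G, V, R, C) by day number:
A=day 2: (4,1,6,5,3,7) (4,1,6,5,7,3) (4,1,6,7,3,5) (4,1,6,7,5,3) (4,1,7,5,3,6) (4,1,7,5,6,3) (4,1,7,6,3,5) (4,1,7,6,5,3) — 8.
A=day 3: (4,1,6,5,2,7) (4,1,6,5,7,2) (4,1,6,7,2,5) (4,1,6,7,5,2) (4,1,7,5,2,6) (4,1,7,5,6,2) (4,1,7,6,2,5) (4,1,7,6,5,2) — 8.
A=day 5: (4,1,6,7,2,3) (4,1,6,7,3,2) (4,1,7,6,2,3) (4,1,7,6,3,2) — 4.
A=day 6: (4,1,7,5,2,3) (4,1,7,5,3,2) — 2.
Summing: 8 + 8 + 4 + 2 = 22.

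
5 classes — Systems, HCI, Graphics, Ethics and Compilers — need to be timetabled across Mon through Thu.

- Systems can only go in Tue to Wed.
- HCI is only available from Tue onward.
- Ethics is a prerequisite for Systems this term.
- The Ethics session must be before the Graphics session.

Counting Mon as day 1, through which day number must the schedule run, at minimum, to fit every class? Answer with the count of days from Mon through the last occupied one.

The precedence chain requires at least 2 distinct days.
2 works (last occupied day: Tue): for example HCI in Tue; Systems in Tue; Graphics in Tue; Compilers in Mon; Ethics in Mon.

2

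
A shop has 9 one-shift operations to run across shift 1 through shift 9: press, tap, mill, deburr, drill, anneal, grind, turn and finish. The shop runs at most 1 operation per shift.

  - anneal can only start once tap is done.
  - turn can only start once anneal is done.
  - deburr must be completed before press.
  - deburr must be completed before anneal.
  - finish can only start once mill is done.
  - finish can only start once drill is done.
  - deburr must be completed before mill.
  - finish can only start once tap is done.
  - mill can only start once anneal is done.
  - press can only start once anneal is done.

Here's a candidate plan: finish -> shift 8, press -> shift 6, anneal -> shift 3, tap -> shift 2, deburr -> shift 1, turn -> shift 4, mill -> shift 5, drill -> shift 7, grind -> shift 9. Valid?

finish can only start once tap is done — holds.
deburr must be completed before press — holds.
mill can only start once anneal is done — holds.
The shop runs at most 1 operation per shift — holds.
deburr must be completed before mill — holds.
finish can only start once drill is done — holds.
finish can only start once mill is done — holds.
deburr must be completed before anneal — holds.
turn can only start once anneal is done — holds.
anneal can only start once tap is done — holds.
press can only start once anneal is done — holds.

Valid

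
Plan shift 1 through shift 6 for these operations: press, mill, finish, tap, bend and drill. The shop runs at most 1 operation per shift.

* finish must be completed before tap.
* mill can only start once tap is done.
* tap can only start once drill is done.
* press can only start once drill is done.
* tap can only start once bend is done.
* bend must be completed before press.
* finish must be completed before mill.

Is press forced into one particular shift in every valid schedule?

press can be shift 3 (e.g. bend -> shift 1; mill -> shift 6; press -> shift 3; tap -> shift 5; finish -> shift 4; drill -> shift 2) or shift 4 (e.g. press=shift 4, mill=shift 6, bend=shift 2, tap=shift 5, drill=shift 3, finish=shift 1).

No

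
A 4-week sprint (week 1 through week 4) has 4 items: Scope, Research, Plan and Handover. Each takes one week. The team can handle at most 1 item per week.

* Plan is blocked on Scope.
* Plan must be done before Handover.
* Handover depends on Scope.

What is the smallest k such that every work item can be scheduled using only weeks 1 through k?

4 weeks

The precedence chain requires at least 3 distinct weeks.
With at most 1 per week and 4 work items, at least 4 weeks are needed.
4 works (last occupied week: week 4): for example Research in week 4; Plan in week 2; Handover in week 3; Scope in week 1.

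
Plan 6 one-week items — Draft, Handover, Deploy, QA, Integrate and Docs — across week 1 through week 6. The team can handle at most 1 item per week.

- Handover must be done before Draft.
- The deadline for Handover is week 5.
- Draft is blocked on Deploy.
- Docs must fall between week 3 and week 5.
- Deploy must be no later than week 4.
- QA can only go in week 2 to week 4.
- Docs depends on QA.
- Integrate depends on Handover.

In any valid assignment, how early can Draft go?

week 3

Precedence pushes Draft to at least week 2.
Draft at week 3 is achievable: Draft -> week 3, Integrate -> week 6, Docs -> week 5, Handover -> week 2, Deploy -> week 1, QA -> week 4.
Nothing earlier works — the capacity limit rule out every week before week 3.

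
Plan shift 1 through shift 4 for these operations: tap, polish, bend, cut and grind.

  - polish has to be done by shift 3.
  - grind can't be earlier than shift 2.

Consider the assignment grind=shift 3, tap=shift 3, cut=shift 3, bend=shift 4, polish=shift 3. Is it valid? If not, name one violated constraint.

grind can't be earlier than shift 2 — holds.
polish has to be done by shift 3 — holds.

Yes, all constraints hold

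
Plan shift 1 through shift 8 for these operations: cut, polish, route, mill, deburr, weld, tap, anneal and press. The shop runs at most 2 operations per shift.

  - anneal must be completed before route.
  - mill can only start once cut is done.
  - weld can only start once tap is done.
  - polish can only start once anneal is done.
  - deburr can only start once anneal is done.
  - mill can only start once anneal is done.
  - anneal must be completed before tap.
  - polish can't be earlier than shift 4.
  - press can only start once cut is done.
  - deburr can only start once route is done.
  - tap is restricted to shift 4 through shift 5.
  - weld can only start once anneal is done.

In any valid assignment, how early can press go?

shift 2

Precedence pushes press to at least shift 2.
press at shift 2 is achievable: weld in shift 5; route in shift 2; anneal in shift 1; cut in shift 1; press in shift 2; deburr in shift 3; tap in shift 4; polish in shift 4; mill in shift 3.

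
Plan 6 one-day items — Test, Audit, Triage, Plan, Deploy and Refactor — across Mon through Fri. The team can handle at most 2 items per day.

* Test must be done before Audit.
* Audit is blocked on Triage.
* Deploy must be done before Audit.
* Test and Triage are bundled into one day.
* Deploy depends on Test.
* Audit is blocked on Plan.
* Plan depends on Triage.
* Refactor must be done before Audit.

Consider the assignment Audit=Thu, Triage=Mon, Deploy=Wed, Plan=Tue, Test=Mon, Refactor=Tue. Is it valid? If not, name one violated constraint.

Yes

Audit is blocked on Triage — holds.
Plan depends on Triage — holds.
Test must be done before Audit — holds.
Deploy depends on Test — holds.
Refactor must be done before Audit — holds.
Audit is blocked on Plan — holds.
The team can handle at most 2 items per day — holds.
Test and Triage are bundled into one day — holds.
Deploy must be done before Audit — holds.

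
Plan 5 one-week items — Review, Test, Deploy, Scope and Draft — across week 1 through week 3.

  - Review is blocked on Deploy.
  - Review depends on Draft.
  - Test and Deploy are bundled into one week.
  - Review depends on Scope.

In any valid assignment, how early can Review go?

Precedence pushes Review to at least week 2.
Review at week 2 is achievable: Deploy in week 1; Draft in week 1; Test in week 1; Review in week 2; Scope in week 1.

week 2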